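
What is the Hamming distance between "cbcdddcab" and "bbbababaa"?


Comparing "cbcdddcab" and "bbbababaa" position by position:
  Position 0: 'c' vs 'b' => differ
  Position 1: 'b' vs 'b' => same
  Position 2: 'c' vs 'b' => differ
  Position 3: 'd' vs 'a' => differ
  Position 4: 'd' vs 'b' => differ
  Position 5: 'd' vs 'a' => differ
  Position 6: 'c' vs 'b' => differ
  Position 7: 'a' vs 'a' => same
  Position 8: 'b' vs 'a' => differ
Total differences (Hamming distance): 7

7


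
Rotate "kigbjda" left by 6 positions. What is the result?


Input: "kigbjda", rotate left by 6
First 6 characters: "kigbjd"
Remaining characters: "a"
Concatenate remaining + first: "a" + "kigbjd" = "akigbjd"

akigbjd


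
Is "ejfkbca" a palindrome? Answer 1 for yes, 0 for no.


Input: ejfkbca
Reversed: acbkfje
  Compare pos 0 ('e') with pos 6 ('a'): MISMATCH
  Compare pos 1 ('j') with pos 5 ('c'): MISMATCH
  Compare pos 2 ('f') with pos 4 ('b'): MISMATCH
Result: not a palindrome

0


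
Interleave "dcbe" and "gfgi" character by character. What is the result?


Interleaving "dcbe" and "gfgi":
  Position 0: 'd' from first, 'g' from second => "dg"
  Position 1: 'c' from first, 'f' from second => "cf"
  Position 2: 'b' from first, 'g' from second => "bg"
  Position 3: 'e' from first, 'i' from second => "ei"
Result: dgcfbgei

dgcfbgei


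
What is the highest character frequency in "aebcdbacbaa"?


Input: aebcdbacbaa
Character counts:
  'a': 4
  'b': 3
  'c': 2
  'd': 1
  'e': 1
Maximum frequency: 4

4


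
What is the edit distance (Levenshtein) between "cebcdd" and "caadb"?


Computing edit distance: "cebcdd" -> "caadb"
DP table:
           c    a    a    d    b
      0    1    2    3    4    5
  c   1    0    1    2    3    4
  e   2    1    1    2    3    4
  b   3    2    2    2    3    3
  c   4    3    3    3    3    4
  d   5    4    4    4    3    4
  d   6    5    5    5    4    4
Edit distance = dp[6][5] = 4

4


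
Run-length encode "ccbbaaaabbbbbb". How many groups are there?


Input: ccbbaaaabbbbbb
Scanning for consecutive runs:
  Group 1: 'c' x 2 (positions 0-1)
  Group 2: 'b' x 2 (positions 2-3)
  Group 3: 'a' x 4 (positions 4-7)
  Group 4: 'b' x 6 (positions 8-13)
Total groups: 4

4


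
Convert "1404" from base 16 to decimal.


Input: "1404" in base 16
Positional expansion:
  Digit '1' (value 1) x 16^3 = 4096
  Digit '4' (value 4) x 16^2 = 1024
  Digit '0' (value 0) x 16^1 = 0
  Digit '4' (value 4) x 16^0 = 4
Sum = 5124

5124


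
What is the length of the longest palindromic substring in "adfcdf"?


Input: "adfcdf"
Checking substrings for palindromes:
  No multi-char palindromic substrings found
Longest palindromic substring: "a" with length 1

1


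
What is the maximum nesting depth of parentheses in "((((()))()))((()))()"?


Input: "((((()))()))((()))()"
Tracking depth:
  Position 0 '(': depth becomes 1
  Position 1 '(': depth becomes 2
  Position 2 '(': depth becomes 3
  Position 3 '(': depth becomes 4
  Position 4 '(': depth becomes 5
  Position 5 ')': depth becomes 4
  Position 6 ')': depth becomes 3
  Position 7 ')': depth becomes 2
  Position 8 '(': depth becomes 3
  Position 9 ')': depth becomes 2
  Position 10 ')': depth becomes 1
  Position 11 ')': depth becomes 0
  Position 12 '(': depth becomes 1
  Position 13 '(': depth becomes 2
  Position 14 '(': depth becomes 3
  Position 15 ')': depth becomes 2
  Position 16 ')': depth becomes 1
  Position 17 ')': depth becomes 0
  Position 18 '(': depth becomes 1
  Position 19 ')': depth becomes 0
Maximum depth reached: 5

5


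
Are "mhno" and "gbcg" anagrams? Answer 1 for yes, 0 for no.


Strings: "mhno", "gbcg"
Sorted first:  hmno
Sorted second: bcgg
Differ at position 0: 'h' vs 'b' => not anagrams

0


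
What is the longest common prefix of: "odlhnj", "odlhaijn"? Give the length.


Words: odlhnj, odlhaijn
  Position 0: all 'o' => match
  Position 1: all 'd' => match
  Position 2: all 'l' => match
  Position 3: all 'h' => match
  Position 4: ('n', 'a') => mismatch, stop
LCP = "odlh" (length 4)

4


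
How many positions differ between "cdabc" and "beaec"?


Comparing "cdabc" and "beaec" position by position:
  Position 0: 'c' vs 'b' => DIFFER
  Position 1: 'd' vs 'e' => DIFFER
  Position 2: 'a' vs 'a' => same
  Position 3: 'b' vs 'e' => DIFFER
  Position 4: 'c' vs 'c' => same
Positions that differ: 3

3


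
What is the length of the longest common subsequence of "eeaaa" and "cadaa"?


LCS of "eeaaa" and "cadaa"
DP table:
           c    a    d    a    a
      0    0    0    0    0    0
  e   0    0    0    0    0    0
  e   0    0    0    0    0    0
  a   0    0    1    1    1    1
  a   0    0    1    1    2    2
  a   0    0    1    1    2    3
LCS length = dp[5][5] = 3

3


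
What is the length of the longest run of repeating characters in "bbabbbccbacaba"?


Input: "bbabbbccbacaba"
Scanning for longest run:
  Position 1 ('b'): continues run of 'b', length=2
  Position 2 ('a'): new char, reset run to 1
  Position 3 ('b'): new char, reset run to 1
  Position 4 ('b'): continues run of 'b', length=2
  Position 5 ('b'): continues run of 'b', length=3
  Position 6 ('c'): new char, reset run to 1
  Position 7 ('c'): continues run of 'c', length=2
  Position 8 ('b'): new char, reset run to 1
  Position 9 ('a'): new char, reset run to 1
  Position 10 ('c'): new char, reset run to 1
  Position 11 ('a'): new char, reset run to 1
  Position 12 ('b'): new char, reset run to 1
  Position 13 ('a'): new char, reset run to 1
Longest run: 'b' with length 3

3


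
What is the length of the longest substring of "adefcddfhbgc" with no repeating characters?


Input: "adefcddfhbgc"
Sliding window (track last position of each char):
  Position 0 ('a'): window [0,0] length 1 -- new best
  Position 1 ('d'): window [0,1] length 2 -- new best
  Position 2 ('e'): window [0,2] length 3 -- new best
  Position 3 ('f'): window [0,3] length 4 -- new best
  Position 4 ('c'): window [0,4] length 5 -- new best
  Position 5 ('d'): repeat (last at 1), move window start to 2
  Position 5 ('d'): window [2,5] length 4
  Position 6 ('d'): repeat (last at 5), move window start to 6
  Position 6 ('d'): window [6,6] length 1
  Position 7 ('f'): window [6,7] length 2
  Position 8 ('h'): window [6,8] length 3
  Position 9 ('b'): window [6,9] length 4
  Position 10 ('g'): window [6,10] length 5
  Position 11 ('c'): window [6,11] length 6 -- new best
Longest substring with no repeats: "dfhbgc" with length 6

6


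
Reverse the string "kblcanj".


Input: kblcanj
Reading characters right to left:
  Position 6: 'j'
  Position 5: 'n'
  Position 4: 'a'
  Position 3: 'c'
  Position 2: 'l'
  Position 1: 'b'
  Position 0: 'k'
Reversed: jnaclbk

jnaclbk


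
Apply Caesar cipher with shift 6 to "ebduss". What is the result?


Caesar cipher: shift "ebduss" by 6
  'e' (pos 4) + 6 = pos 10 = 'k'
  'b' (pos 1) + 6 = pos 7 = 'h'
  'd' (pos 3) + 6 = pos 9 = 'j'
  'u' (pos 20) + 6 = pos 0 = 'a'
  's' (pos 18) + 6 = pos 24 = 'y'
  's' (pos 18) + 6 = pos 24 = 'y'
Result: khjayy

khjayy


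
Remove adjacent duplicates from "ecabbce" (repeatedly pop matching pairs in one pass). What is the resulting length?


Input: ecabbce
Stack-based adjacent duplicate removal:
  Read 'e': push. Stack: e
  Read 'c': push. Stack: ec
  Read 'a': push. Stack: eca
  Read 'b': push. Stack: ecab
  Read 'b': matches stack top 'b' => pop. Stack: eca
  Read 'c': push. Stack: ecac
  Read 'e': push. Stack: ecace
Final stack: "ecace" (length 5)

5


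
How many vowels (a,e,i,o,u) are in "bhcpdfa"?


Input: bhcpdfa
Checking each character:
  'b' at position 0: consonant
  'h' at position 1: consonant
  'c' at position 2: consonant
  'p' at position 3: consonant
  'd' at position 4: consonant
  'f' at position 5: consonant
  'a' at position 6: vowel (running total: 1)
Total vowels: 1

1


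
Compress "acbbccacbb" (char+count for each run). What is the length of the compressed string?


Input: acbbccacbb
Runs:
  'a' x 1 => "a1"
  'c' x 1 => "c1"
  'b' x 2 => "b2"
  'c' x 2 => "c2"
  'a' x 1 => "a1"
  'c' x 1 => "c1"
  'b' x 2 => "b2"
Compressed: "a1c1b2c2a1c1b2"
Compressed length: 14

14


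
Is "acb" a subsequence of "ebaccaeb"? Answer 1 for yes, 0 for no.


Check if "acb" is a subsequence of "ebaccaeb"
Greedy scan:
  Position 0 ('e'): no match needed
  Position 1 ('b'): no match needed
  Position 2 ('a'): matches sub[0] = 'a'
  Position 3 ('c'): matches sub[1] = 'c'
  Position 4 ('c'): no match needed
  Position 5 ('a'): no match needed
  Position 6 ('e'): no match needed
  Position 7 ('b'): matches sub[2] = 'b'
All 3 characters matched => is a subsequence

1


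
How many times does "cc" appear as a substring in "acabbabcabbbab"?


Searching for "cc" in "acabbabcabbbab"
Scanning each position:
  Position 0: "ac" => no
  Position 1: "ca" => no
  Position 2: "ab" => no
  Position 3: "bb" => no
  Position 4: "ba" => no
  Position 5: "ab" => no
  Position 6: "bc" => no
  Position 7: "ca" => no
  Position 8: "ab" => no
  Position 9: "bb" => no
  Position 10: "bb" => no
  Position 11: "ba" => no
  Position 12: "ab" => no
Total occurrences: 0

0


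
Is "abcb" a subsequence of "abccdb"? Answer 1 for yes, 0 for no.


Check if "abcb" is a subsequence of "abccdb"
Greedy scan:
  Position 0 ('a'): matches sub[0] = 'a'
  Position 1 ('b'): matches sub[1] = 'b'
  Position 2 ('c'): matches sub[2] = 'c'
  Position 3 ('c'): no match needed
  Position 4 ('d'): no match needed
  Position 5 ('b'): matches sub[3] = 'b'
All 4 characters matched => is a subsequence

1


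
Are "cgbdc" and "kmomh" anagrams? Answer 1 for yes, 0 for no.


Strings: "cgbdc", "kmomh"
Sorted first:  bccdg
Sorted second: hkmmo
Differ at position 0: 'b' vs 'h' => not anagrams

0


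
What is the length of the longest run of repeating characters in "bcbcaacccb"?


Input: "bcbcaacccb"
Scanning for longest run:
  Position 1 ('c'): new char, reset run to 1
  Position 2 ('b'): new char, reset run to 1
  Position 3 ('c'): new char, reset run to 1
  Position 4 ('a'): new char, reset run to 1
  Position 5 ('a'): continues run of 'a', length=2
  Position 6 ('c'): new char, reset run to 1
  Position 7 ('c'): continues run of 'c', length=2
  Position 8 ('c'): continues run of 'c', length=3
  Position 9 ('b'): new char, reset run to 1
Longest run: 'c' with length 3

3


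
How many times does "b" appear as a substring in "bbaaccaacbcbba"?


Searching for "b" in "bbaaccaacbcbba"
Scanning each position:
  Position 0: "b" => MATCH
  Position 1: "b" => MATCH
  Position 2: "a" => no
  Position 3: "a" => no
  Position 4: "c" => no
  Position 5: "c" => no
  Position 6: "a" => no
  Position 7: "a" => no
  Position 8: "c" => no
  Position 9: "b" => MATCH
  Position 10: "c" => no
  Position 11: "b" => MATCH
  Position 12: "b" => MATCH
  Position 13: "a" => no
Total occurrences: 5

5


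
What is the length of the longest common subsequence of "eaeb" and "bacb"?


LCS of "eaeb" and "bacb"
DP table:
           b    a    c    b
      0    0    0    0    0
  e   0    0    0    0    0
  a   0    0    1    1    1
  e   0    0    1    1    1
  b   0    1    1    1    2
LCS length = dp[4][4] = 2

2


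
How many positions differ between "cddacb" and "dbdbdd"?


Comparing "cddacb" and "dbdbdd" position by position:
  Position 0: 'c' vs 'd' => DIFFER
  Position 1: 'd' vs 'b' => DIFFER
  Position 2: 'd' vs 'd' => same
  Position 3: 'a' vs 'b' => DIFFER
  Position 4: 'c' vs 'd' => DIFFER
  Position 5: 'b' vs 'd' => DIFFER
Positions that differ: 5

5


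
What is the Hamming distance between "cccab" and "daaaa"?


Comparing "cccab" and "daaaa" position by position:
  Position 0: 'c' vs 'd' => differ
  Position 1: 'c' vs 'a' => differ
  Position 2: 'c' vs 'a' => differ
  Position 3: 'a' vs 'a' => same
  Position 4: 'b' vs 'a' => differ
Total differences (Hamming distance): 4

4


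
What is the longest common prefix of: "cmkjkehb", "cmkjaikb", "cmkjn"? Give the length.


Words: cmkjkehb, cmkjaikb, cmkjn
  Position 0: all 'c' => match
  Position 1: all 'm' => match
  Position 2: all 'k' => match
  Position 3: all 'j' => match
  Position 4: ('k', 'a', 'n') => mismatch, stop
LCP = "cmkj" (length 4)

4


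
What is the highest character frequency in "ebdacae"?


Input: ebdacae
Character counts:
  'a': 2
  'b': 1
  'c': 1
  'd': 1
  'e': 2
Maximum frequency: 2

2


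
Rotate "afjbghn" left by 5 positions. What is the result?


Input: "afjbghn", rotate left by 5
First 5 characters: "afjbg"
Remaining characters: "hn"
Concatenate remaining + first: "hn" + "afjbg" = "hnafjbg"

hnafjbg


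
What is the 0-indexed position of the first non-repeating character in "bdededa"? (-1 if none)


Input: bdededa
Character frequencies:
  'a': 1
  'b': 1
  'd': 3
  'e': 2
Scanning left to right for freq == 1:
  Position 0 ('b'): unique! => answer = 0

0


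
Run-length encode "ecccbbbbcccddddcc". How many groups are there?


Input: ecccbbbbcccddddcc
Scanning for consecutive runs:
  Group 1: 'e' x 1 (positions 0-0)
  Group 2: 'c' x 3 (positions 1-3)
  Group 3: 'b' x 4 (positions 4-7)
  Group 4: 'c' x 3 (positions 8-10)
  Group 5: 'd' x 4 (positions 11-14)
  Group 6: 'c' x 2 (positions 15-16)
Total groups: 6

6


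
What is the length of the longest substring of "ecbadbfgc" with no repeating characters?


Input: "ecbadbfgc"
Sliding window (track last position of each char):
  Position 0 ('e'): window [0,0] length 1 -- new best
  Position 1 ('c'): window [0,1] length 2 -- new best
  Position 2 ('b'): window [0,2] length 3 -- new best
  Position 3 ('a'): window [0,3] length 4 -- new best
  Position 4 ('d'): window [0,4] length 5 -- new best
  Position 5 ('b'): repeat (last at 2), move window start to 3
  Position 5 ('b'): window [3,5] length 3
  Position 6 ('f'): window [3,6] length 4
  Position 7 ('g'): window [3,7] length 5
  Position 8 ('c'): window [3,8] length 6 -- new best
Longest substring with no repeats: "adbfgc" with length 6

6


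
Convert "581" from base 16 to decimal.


Input: "581" in base 16
Positional expansion:
  Digit '5' (value 5) x 16^2 = 1280
  Digit '8' (value 8) x 16^1 = 128
  Digit '1' (value 1) x 16^0 = 1
Sum = 1409

1409


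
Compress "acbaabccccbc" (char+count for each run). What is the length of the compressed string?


Input: acbaabccccbc
Runs:
  'a' x 1 => "a1"
  'c' x 1 => "c1"
  'b' x 1 => "b1"
  'a' x 2 => "a2"
  'b' x 1 => "b1"
  'c' x 4 => "c4"
  'b' x 1 => "b1"
  'c' x 1 => "c1"
Compressed: "a1c1b1a2b1c4b1c1"
Compressed length: 16

16


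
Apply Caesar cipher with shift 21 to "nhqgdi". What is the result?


Caesar cipher: shift "nhqgdi" by 21
  'n' (pos 13) + 21 = pos 8 = 'i'
  'h' (pos 7) + 21 = pos 2 = 'c'
  'q' (pos 16) + 21 = pos 11 = 'l'
  'g' (pos 6) + 21 = pos 1 = 'b'
  'd' (pos 3) + 21 = pos 24 = 'y'
  'i' (pos 8) + 21 = pos 3 = 'd'
Result: iclbyd

iclbyd


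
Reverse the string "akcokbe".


Input: akcokbe
Reading characters right to left:
  Position 6: 'e'
  Position 5: 'b'
  Position 4: 'k'
  Position 3: 'o'
  Position 2: 'c'
  Position 1: 'k'
  Position 0: 'a'
Reversed: ebkocka

ebkocka


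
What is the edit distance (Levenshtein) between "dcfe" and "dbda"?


Computing edit distance: "dcfe" -> "dbda"
DP table:
           d    b    d    a
      0    1    2    3    4
  d   1    0    1    2    3
  c   2    1    1    2    3
  f   3    2    2    2    3
  e   4    3    3    3    3
Edit distance = dp[4][4] = 3

3


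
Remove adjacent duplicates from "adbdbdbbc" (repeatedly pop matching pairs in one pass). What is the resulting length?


Input: adbdbdbbc
Stack-based adjacent duplicate removal:
  Read 'a': push. Stack: a
  Read 'd': push. Stack: ad
  Read 'b': push. Stack: adb
  Read 'd': push. Stack: adbd
  Read 'b': push. Stack: adbdb
  Read 'd': push. Stack: adbdbd
  Read 'b': push. Stack: adbdbdb
  Read 'b': matches stack top 'b' => pop. Stack: adbdbd
  Read 'c': push. Stack: adbdbdc
Final stack: "adbdbdc" (length 7)

7


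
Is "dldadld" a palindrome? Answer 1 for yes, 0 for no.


Input: dldadld
Reversed: dldadld
  Compare pos 0 ('d') with pos 6 ('d'): match
  Compare pos 1 ('l') with pos 5 ('l'): match
  Compare pos 2 ('d') with pos 4 ('d'): match
Result: palindrome

1


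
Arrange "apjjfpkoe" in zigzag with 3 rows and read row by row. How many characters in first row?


Zigzag "apjjfpkoe" into 3 rows:
Placing characters:
  'a' => row 0
  'p' => row 1
  'j' => row 2
  'j' => row 1
  'f' => row 0
  'p' => row 1
  'k' => row 2
  'o' => row 1
  'e' => row 0
Rows:
  Row 0: "afe"
  Row 1: "pjpo"
  Row 2: "jk"
First row length: 3

3


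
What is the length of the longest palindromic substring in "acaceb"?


Input: "acaceb"
Checking substrings for palindromes:
  [0:3] "aca" (len 3) => palindrome
  [1:4] "cac" (len 3) => palindrome
Longest palindromic substring: "aca" with length 3

3


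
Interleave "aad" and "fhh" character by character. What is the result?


Interleaving "aad" and "fhh":
  Position 0: 'a' from first, 'f' from second => "af"
  Position 1: 'a' from first, 'h' from second => "ah"
  Position 2: 'd' from first, 'h' from second => "dh"
Result: afahdh

afahdh


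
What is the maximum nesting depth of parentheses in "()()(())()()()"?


Input: "()()(())()()()"
Tracking depth:
  Position 0 '(': depth becomes 1
  Position 1 ')': depth becomes 0
  Position 2 '(': depth becomes 1
  Position 3 ')': depth becomes 0
  Position 4 '(': depth becomes 1
  Position 5 '(': depth becomes 2
  Position 6 ')': depth becomes 1
  Position 7 ')': depth becomes 0
  Position 8 '(': depth becomes 1
  Position 9 ')': depth becomes 0
  Position 10 '(': depth becomes 1
  Position 11 ')': depth becomes 0
  Position 12 '(': depth becomes 1
  Position 13 ')': depth becomes 0
Maximum depth reached: 2

2


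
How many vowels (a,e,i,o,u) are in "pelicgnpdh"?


Input: pelicgnpdh
Checking each character:
  'p' at position 0: consonant
  'e' at position 1: vowel (running total: 1)
  'l' at position 2: consonant
  'i' at position 3: vowel (running total: 2)
  'c' at position 4: consonant
  'g' at position 5: consonant
  'n' at position 6: consonant
  'p' at position 7: consonant
  'd' at position 8: consonant
  'h' at position 9: consonant
Total vowels: 2

2


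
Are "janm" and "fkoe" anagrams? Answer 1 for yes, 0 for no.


Strings: "janm", "fkoe"
Sorted first:  ajmn
Sorted second: efko
Differ at position 0: 'a' vs 'e' => not anagrams

0


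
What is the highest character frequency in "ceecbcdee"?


Input: ceecbcdee
Character counts:
  'b': 1
  'c': 3
  'd': 1
  'e': 4
Maximum frequency: 4

4


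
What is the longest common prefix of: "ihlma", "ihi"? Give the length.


Words: ihlma, ihi
  Position 0: all 'i' => match
  Position 1: all 'h' => match
  Position 2: ('l', 'i') => mismatch, stop
LCP = "ih" (length 2)

2


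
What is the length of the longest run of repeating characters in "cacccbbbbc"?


Input: "cacccbbbbc"
Scanning for longest run:
  Position 1 ('a'): new char, reset run to 1
  Position 2 ('c'): new char, reset run to 1
  Position 3 ('c'): continues run of 'c', length=2
  Position 4 ('c'): continues run of 'c', length=3
  Position 5 ('b'): new char, reset run to 1
  Position 6 ('b'): continues run of 'b', length=2
  Position 7 ('b'): continues run of 'b', length=3
  Position 8 ('b'): continues run of 'b', length=4
  Position 9 ('c'): new char, reset run to 1
Longest run: 'b' with length 4

4


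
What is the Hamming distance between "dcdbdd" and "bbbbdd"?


Comparing "dcdbdd" and "bbbbdd" position by position:
  Position 0: 'd' vs 'b' => differ
  Position 1: 'c' vs 'b' => differ
  Position 2: 'd' vs 'b' => differ
  Position 3: 'b' vs 'b' => same
  Position 4: 'd' vs 'd' => same
  Position 5: 'd' vs 'd' => same
Total differences (Hamming distance): 3

3


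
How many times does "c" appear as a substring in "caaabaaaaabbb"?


Searching for "c" in "caaabaaaaabbb"
Scanning each position:
  Position 0: "c" => MATCH
  Position 1: "a" => no
  Position 2: "a" => no
  Position 3: "a" => no
  Position 4: "b" => no
  Position 5: "a" => no
  Position 6: "a" => no
  Position 7: "a" => no
  Position 8: "a" => no
  Position 9: "a" => no
  Position 10: "b" => no
  Position 11: "b" => no
  Position 12: "b" => no
Total occurrences: 1

1


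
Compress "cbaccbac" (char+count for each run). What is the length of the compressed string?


Input: cbaccbac
Runs:
  'c' x 1 => "c1"
  'b' x 1 => "b1"
  'a' x 1 => "a1"
  'c' x 2 => "c2"
  'b' x 1 => "b1"
  'a' x 1 => "a1"
  'c' x 1 => "c1"
Compressed: "c1b1a1c2b1a1c1"
Compressed length: 14

14


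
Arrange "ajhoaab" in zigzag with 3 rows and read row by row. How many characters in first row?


Zigzag "ajhoaab" into 3 rows:
Placing characters:
  'a' => row 0
  'j' => row 1
  'h' => row 2
  'o' => row 1
  'a' => row 0
  'a' => row 1
  'b' => row 2
Rows:
  Row 0: "aa"
  Row 1: "joa"
  Row 2: "hb"
First row length: 2

2


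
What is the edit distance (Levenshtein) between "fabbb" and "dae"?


Computing edit distance: "fabbb" -> "dae"
DP table:
           d    a    e
      0    1    2    3
  f   1    1    2    3
  a   2    2    1    2
  b   3    3    2    2
  b   4    4    3    3
  b   5    5    4    4
Edit distance = dp[5][3] = 4

4


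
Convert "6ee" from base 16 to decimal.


Input: "6ee" in base 16
Positional expansion:
  Digit '6' (value 6) x 16^2 = 1536
  Digit 'e' (value 14) x 16^1 = 224
  Digit 'e' (value 14) x 16^0 = 14
Sum = 1774

1774


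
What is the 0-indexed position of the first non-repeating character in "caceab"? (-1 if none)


Input: caceab
Character frequencies:
  'a': 2
  'b': 1
  'c': 2
  'e': 1
Scanning left to right for freq == 1:
  Position 0 ('c'): freq=2, skip
  Position 1 ('a'): freq=2, skip
  Position 2 ('c'): freq=2, skip
  Position 3 ('e'): unique! => answer = 3

3


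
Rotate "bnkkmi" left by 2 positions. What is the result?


Input: "bnkkmi", rotate left by 2
First 2 characters: "bn"
Remaining characters: "kkmi"
Concatenate remaining + first: "kkmi" + "bn" = "kkmibn"

kkmibn


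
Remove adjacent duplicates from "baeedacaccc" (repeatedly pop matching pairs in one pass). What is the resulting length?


Input: baeedacaccc
Stack-based adjacent duplicate removal:
  Read 'b': push. Stack: b
  Read 'a': push. Stack: ba
  Read 'e': push. Stack: bae
  Read 'e': matches stack top 'e' => pop. Stack: ba
  Read 'd': push. Stack: bad
  Read 'a': push. Stack: bada
  Read 'c': push. Stack: badac
  Read 'a': push. Stack: badaca
  Read 'c': push. Stack: badacac
  Read 'c': matches stack top 'c' => pop. Stack: badaca
  Read 'c': push. Stack: badacac
Final stack: "badacac" (length 7)

7


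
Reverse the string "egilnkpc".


Input: egilnkpc
Reading characters right to left:
  Position 7: 'c'
  Position 6: 'p'
  Position 5: 'k'
  Position 4: 'n'
  Position 3: 'l'
  Position 2: 'i'
  Position 1: 'g'
  Position 0: 'e'
Reversed: cpknlige

cpknlige


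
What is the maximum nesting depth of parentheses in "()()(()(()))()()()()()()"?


Input: "()()(()(()))()()()()()()"
Tracking depth:
  Position 0 '(': depth becomes 1
  Position 1 ')': depth becomes 0
  Position 2 '(': depth becomes 1
  Position 3 ')': depth becomes 0
  Position 4 '(': depth becomes 1
  Position 5 '(': depth becomes 2
  Position 6 ')': depth becomes 1
  Position 7 '(': depth becomes 2
  Position 8 '(': depth becomes 3
  Position 9 ')': depth becomes 2
  Position 10 ')': depth becomes 1
  Position 11 ')': depth becomes 0
  Position 12 '(': depth becomes 1
  Position 13 ')': depth becomes 0
  Position 14 '(': depth becomes 1
  Position 15 ')': depth becomes 0
  Position 16 '(': depth becomes 1
  Position 17 ')': depth becomes 0
  Position 18 '(': depth becomes 1
  Position 19 ')': depth becomes 0
  Position 20 '(': depth becomes 1
  Position 21 ')': depth becomes 0
  Position 22 '(': depth becomes 1
  Position 23 ')': depth becomes 0
Maximum depth reached: 3

3


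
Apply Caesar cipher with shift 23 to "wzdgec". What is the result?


Caesar cipher: shift "wzdgec" by 23
  'w' (pos 22) + 23 = pos 19 = 't'
  'z' (pos 25) + 23 = pos 22 = 'w'
  'd' (pos 3) + 23 = pos 0 = 'a'
  'g' (pos 6) + 23 = pos 3 = 'd'
  'e' (pos 4) + 23 = pos 1 = 'b'
  'c' (pos 2) + 23 = pos 25 = 'z'
Result: twadbz

twadbz


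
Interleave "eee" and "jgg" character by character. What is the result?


Interleaving "eee" and "jgg":
  Position 0: 'e' from first, 'j' from second => "ej"
  Position 1: 'e' from first, 'g' from second => "eg"
  Position 2: 'e' from first, 'g' from second => "eg"
Result: ejegeg

ejegeg


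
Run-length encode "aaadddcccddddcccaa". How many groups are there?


Input: aaadddcccddddcccaa
Scanning for consecutive runs:
  Group 1: 'a' x 3 (positions 0-2)
  Group 2: 'd' x 3 (positions 3-5)
  Group 3: 'c' x 3 (positions 6-8)
  Group 4: 'd' x 4 (positions 9-12)
  Group 5: 'c' x 3 (positions 13-15)
  Group 6: 'a' x 2 (positions 16-17)
Total groups: 6

6


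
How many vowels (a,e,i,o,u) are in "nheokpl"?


Input: nheokpl
Checking each character:
  'n' at position 0: consonant
  'h' at position 1: consonant
  'e' at position 2: vowel (running total: 1)
  'o' at position 3: vowel (running total: 2)
  'k' at position 4: consonant
  'p' at position 5: consonant
  'l' at position 6: consonant
Total vowels: 2

2


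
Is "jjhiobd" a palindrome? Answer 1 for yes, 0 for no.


Input: jjhiobd
Reversed: dboihjj
  Compare pos 0 ('j') with pos 6 ('d'): MISMATCH
  Compare pos 1 ('j') with pos 5 ('b'): MISMATCH
  Compare pos 2 ('h') with pos 4 ('o'): MISMATCH
Result: not a palindrome

0


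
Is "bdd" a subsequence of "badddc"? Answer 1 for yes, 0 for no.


Check if "bdd" is a subsequence of "badddc"
Greedy scan:
  Position 0 ('b'): matches sub[0] = 'b'
  Position 1 ('a'): no match needed
  Position 2 ('d'): matches sub[1] = 'd'
  Position 3 ('d'): matches sub[2] = 'd'
  Position 4 ('d'): no match needed
  Position 5 ('c'): no match needed
All 3 characters matched => is a subsequence

1


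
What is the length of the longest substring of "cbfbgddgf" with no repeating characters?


Input: "cbfbgddgf"
Sliding window (track last position of each char):
  Position 0 ('c'): window [0,0] length 1 -- new best
  Position 1 ('b'): window [0,1] length 2 -- new best
  Position 2 ('f'): window [0,2] length 3 -- new best
  Position 3 ('b'): repeat (last at 1), move window start to 2
  Position 3 ('b'): window [2,3] length 2
  Position 4 ('g'): window [2,4] length 3
  Position 5 ('d'): window [2,5] length 4 -- new best
  Position 6 ('d'): repeat (last at 5), move window start to 6
  Position 6 ('d'): window [6,6] length 1
  Position 7 ('g'): window [6,7] length 2
  Position 8 ('f'): window [6,8] length 3
Longest substring with no repeats: "fbgd" with length 4

4


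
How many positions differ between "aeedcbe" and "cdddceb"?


Comparing "aeedcbe" and "cdddceb" position by position:
  Position 0: 'a' vs 'c' => DIFFER
  Position 1: 'e' vs 'd' => DIFFER
  Position 2: 'e' vs 'd' => DIFFER
  Position 3: 'd' vs 'd' => same
  Position 4: 'c' vs 'c' => same
  Position 5: 'b' vs 'e' => DIFFER
  Position 6: 'e' vs 'b' => DIFFER
Positions that differ: 5

5


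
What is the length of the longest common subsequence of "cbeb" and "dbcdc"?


LCS of "cbeb" and "dbcdc"
DP table:
           d    b    c    d    c
      0    0    0    0    0    0
  c   0    0    0    1    1    1
  b   0    0    1    1    1    1
  e   0    0    1    1    1    1
  b   0    0    1    1    1    1
LCS length = dp[4][5] = 1

1


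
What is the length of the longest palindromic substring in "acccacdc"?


Input: "acccacdc"
Checking substrings for palindromes:
  [0:5] "accca" (len 5) => palindrome
  [1:4] "ccc" (len 3) => palindrome
  [3:6] "cac" (len 3) => palindrome
  [5:8] "cdc" (len 3) => palindrome
  [1:3] "cc" (len 2) => palindrome
  [2:4] "cc" (len 2) => palindrome
Longest palindromic substring: "accca" with length 5

5


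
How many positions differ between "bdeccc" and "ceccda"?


Comparing "bdeccc" and "ceccda" position by position:
  Position 0: 'b' vs 'c' => DIFFER
  Position 1: 'd' vs 'e' => DIFFER
  Position 2: 'e' vs 'c' => DIFFER
  Position 3: 'c' vs 'c' => same
  Position 4: 'c' vs 'd' => DIFFER
  Position 5: 'c' vs 'a' => DIFFER
Positions that differ: 5

5


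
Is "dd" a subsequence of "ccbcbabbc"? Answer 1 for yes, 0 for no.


Check if "dd" is a subsequence of "ccbcbabbc"
Greedy scan:
  Position 0 ('c'): no match needed
  Position 1 ('c'): no match needed
  Position 2 ('b'): no match needed
  Position 3 ('c'): no match needed
  Position 4 ('b'): no match needed
  Position 5 ('a'): no match needed
  Position 6 ('b'): no match needed
  Position 7 ('b'): no match needed
  Position 8 ('c'): no match needed
Only matched 0/2 characters => not a subsequence

0


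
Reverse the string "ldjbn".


Input: ldjbn
Reading characters right to left:
  Position 4: 'n'
  Position 3: 'b'
  Position 2: 'j'
  Position 1: 'd'
  Position 0: 'l'
Reversed: nbjdl

nbjdl


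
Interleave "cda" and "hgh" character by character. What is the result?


Interleaving "cda" and "hgh":
  Position 0: 'c' from first, 'h' from second => "ch"
  Position 1: 'd' from first, 'g' from second => "dg"
  Position 2: 'a' from first, 'h' from second => "ah"
Result: chdgah

chdgah


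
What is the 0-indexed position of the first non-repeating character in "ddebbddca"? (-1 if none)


Input: ddebbddca
Character frequencies:
  'a': 1
  'b': 2
  'c': 1
  'd': 4
  'e': 1
Scanning left to right for freq == 1:
  Position 0 ('d'): freq=4, skip
  Position 1 ('d'): freq=4, skip
  Position 2 ('e'): unique! => answer = 2

2


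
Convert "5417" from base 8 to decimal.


Input: "5417" in base 8
Positional expansion:
  Digit '5' (value 5) x 8^3 = 2560
  Digit '4' (value 4) x 8^2 = 256
  Digit '1' (value 1) x 8^1 = 8
  Digit '7' (value 7) x 8^0 = 7
Sum = 2831

2831


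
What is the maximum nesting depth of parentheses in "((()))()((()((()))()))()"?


Input: "((()))()((()((()))()))()"
Tracking depth:
  Position 0 '(': depth becomes 1
  Position 1 '(': depth becomes 2
  Position 2 '(': depth becomes 3
  Position 3 ')': depth becomes 2
  Position 4 ')': depth becomes 1
  Position 5 ')': depth becomes 0
  Position 6 '(': depth becomes 1
  Position 7 ')': depth becomes 0
  Position 8 '(': depth becomes 1
  Position 9 '(': depth becomes 2
  Position 10 '(': depth becomes 3
  Position 11 ')': depth becomes 2
  Position 12 '(': depth becomes 3
  Position 13 '(': depth becomes 4
  Position 14 '(': depth becomes 5
  Position 15 ')': depth becomes 4
  Position 16 ')': depth becomes 3
  Position 17 ')': depth becomes 2
  Position 18 '(': depth becomes 3
  Position 19 ')': depth becomes 2
  Position 20 ')': depth becomes 1
  Position 21 ')': depth becomes 0
  Position 22 '(': depth becomes 1
  Position 23 ')': depth becomes 0
Maximum depth reached: 5

5


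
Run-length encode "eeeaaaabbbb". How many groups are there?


Input: eeeaaaabbbb
Scanning for consecutive runs:
  Group 1: 'e' x 3 (positions 0-2)
  Group 2: 'a' x 4 (positions 3-6)
  Group 3: 'b' x 4 (positions 7-10)
Total groups: 3

3


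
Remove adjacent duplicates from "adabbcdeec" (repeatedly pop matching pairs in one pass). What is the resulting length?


Input: adabbcdeec
Stack-based adjacent duplicate removal:
  Read 'a': push. Stack: a
  Read 'd': push. Stack: ad
  Read 'a': push. Stack: ada
  Read 'b': push. Stack: adab
  Read 'b': matches stack top 'b' => pop. Stack: ada
  Read 'c': push. Stack: adac
  Read 'd': push. Stack: adacd
  Read 'e': push. Stack: adacde
  Read 'e': matches stack top 'e' => pop. Stack: adacd
  Read 'c': push. Stack: adacdc
Final stack: "adacdc" (length 6)

6


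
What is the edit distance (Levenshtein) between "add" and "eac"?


Computing edit distance: "add" -> "eac"
DP table:
           e    a    c
      0    1    2    3
  a   1    1    1    2
  d   2    2    2    2
  d   3    3    3    3
Edit distance = dp[3][3] = 3

3


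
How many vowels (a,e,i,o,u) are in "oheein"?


Input: oheein
Checking each character:
  'o' at position 0: vowel (running total: 1)
  'h' at position 1: consonant
  'e' at position 2: vowel (running total: 2)
  'e' at position 3: vowel (running total: 3)
  'i' at position 4: vowel (running total: 4)
  'n' at position 5: consonant
Total vowels: 4

4


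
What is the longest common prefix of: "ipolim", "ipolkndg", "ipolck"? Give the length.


Words: ipolim, ipolkndg, ipolck
  Position 0: all 'i' => match
  Position 1: all 'p' => match
  Position 2: all 'o' => match
  Position 3: all 'l' => match
  Position 4: ('i', 'k', 'c') => mismatch, stop
LCP = "ipol" (length 4)

4


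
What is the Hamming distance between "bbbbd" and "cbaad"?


Comparing "bbbbd" and "cbaad" position by position:
  Position 0: 'b' vs 'c' => differ
  Position 1: 'b' vs 'b' => same
  Position 2: 'b' vs 'a' => differ
  Position 3: 'b' vs 'a' => differ
  Position 4: 'd' vs 'd' => same
Total differences (Hamming distance): 3

3


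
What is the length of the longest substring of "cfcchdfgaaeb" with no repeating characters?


Input: "cfcchdfgaaeb"
Sliding window (track last position of each char):
  Position 0 ('c'): window [0,0] length 1 -- new best
  Position 1 ('f'): window [0,1] length 2 -- new best
  Position 2 ('c'): repeat (last at 0), move window start to 1
  Position 2 ('c'): window [1,2] length 2
  Position 3 ('c'): repeat (last at 2), move window start to 3
  Position 3 ('c'): window [3,3] length 1
  Position 4 ('h'): window [3,4] length 2
  Position 5 ('d'): window [3,5] length 3 -- new best
  Position 6 ('f'): window [3,6] length 4 -- new best
  Position 7 ('g'): window [3,7] length 5 -- new best
  Position 8 ('a'): window [3,8] length 6 -- new best
  Position 9 ('a'): repeat (last at 8), move window start to 9
  Position 9 ('a'): window [9,9] length 1
  Position 10 ('e'): window [9,10] length 2
  Position 11 ('b'): window [9,11] length 3
Longest substring with no repeats: "chdfga" with length 6

6


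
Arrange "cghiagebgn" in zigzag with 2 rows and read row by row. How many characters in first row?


Zigzag "cghiagebgn" into 2 rows:
Placing characters:
  'c' => row 0
  'g' => row 1
  'h' => row 0
  'i' => row 1
  'a' => row 0
  'g' => row 1
  'e' => row 0
  'b' => row 1
  'g' => row 0
  'n' => row 1
Rows:
  Row 0: "chaeg"
  Row 1: "gigbn"
First row length: 5

5


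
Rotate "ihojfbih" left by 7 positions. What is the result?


Input: "ihojfbih", rotate left by 7
First 7 characters: "ihojfbi"
Remaining characters: "h"
Concatenate remaining + first: "h" + "ihojfbi" = "hihojfbi"

hihojfbi


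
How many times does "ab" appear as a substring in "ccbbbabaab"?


Searching for "ab" in "ccbbbabaab"
Scanning each position:
  Position 0: "cc" => no
  Position 1: "cb" => no
  Position 2: "bb" => no
  Position 3: "bb" => no
  Position 4: "ba" => no
  Position 5: "ab" => MATCH
  Position 6: "ba" => no
  Position 7: "aa" => no
  Position 8: "ab" => MATCH
Total occurrences: 2

2


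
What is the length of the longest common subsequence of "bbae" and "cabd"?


LCS of "bbae" and "cabd"
DP table:
           c    a    b    d
      0    0    0    0    0
  b   0    0    0    1    1
  b   0    0    0    1    1
  a   0    0    1    1    1
  e   0    0    1    1    1
LCS length = dp[4][4] = 1

1


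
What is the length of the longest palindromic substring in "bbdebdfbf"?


Input: "bbdebdfbf"
Checking substrings for palindromes:
  [6:9] "fbf" (len 3) => palindrome
  [0:2] "bb" (len 2) => palindrome
Longest palindromic substring: "fbf" with length 3

3


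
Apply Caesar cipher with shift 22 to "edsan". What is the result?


Caesar cipher: shift "edsan" by 22
  'e' (pos 4) + 22 = pos 0 = 'a'
  'd' (pos 3) + 22 = pos 25 = 'z'
  's' (pos 18) + 22 = pos 14 = 'o'
  'a' (pos 0) + 22 = pos 22 = 'w'
  'n' (pos 13) + 22 = pos 9 = 'j'
Result: azowj

azowj


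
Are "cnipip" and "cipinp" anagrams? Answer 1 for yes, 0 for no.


Strings: "cnipip", "cipinp"
Sorted first:  ciinpp
Sorted second: ciinpp
Sorted forms match => anagrams

1


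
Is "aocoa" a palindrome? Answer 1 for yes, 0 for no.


Input: aocoa
Reversed: aocoa
  Compare pos 0 ('a') with pos 4 ('a'): match
  Compare pos 1 ('o') with pos 3 ('o'): match
Result: palindrome

1


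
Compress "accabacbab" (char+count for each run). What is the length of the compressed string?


Input: accabacbab
Runs:
  'a' x 1 => "a1"
  'c' x 2 => "c2"
  'a' x 1 => "a1"
  'b' x 1 => "b1"
  'a' x 1 => "a1"
  'c' x 1 => "c1"
  'b' x 1 => "b1"
  'a' x 1 => "a1"
  'b' x 1 => "b1"
Compressed: "a1c2a1b1a1c1b1a1b1"
Compressed length: 18

18


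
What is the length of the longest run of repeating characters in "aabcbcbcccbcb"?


Input: "aabcbcbcccbcb"
Scanning for longest run:
  Position 1 ('a'): continues run of 'a', length=2
  Position 2 ('b'): new char, reset run to 1
  Position 3 ('c'): new char, reset run to 1
  Position 4 ('b'): new char, reset run to 1
  Position 5 ('c'): new char, reset run to 1
  Position 6 ('b'): new char, reset run to 1
  Position 7 ('c'): new char, reset run to 1
  Position 8 ('c'): continues run of 'c', length=2
  Position 9 ('c'): continues run of 'c', length=3
  Position 10 ('b'): new char, reset run to 1
  Position 11 ('c'): new char, reset run to 1
  Position 12 ('b'): new char, reset run to 1
Longest run: 'c' with length 3

3


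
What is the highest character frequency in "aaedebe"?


Input: aaedebe
Character counts:
  'a': 2
  'b': 1
  'd': 1
  'e': 3
Maximum frequency: 3

3


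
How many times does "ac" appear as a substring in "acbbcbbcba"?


Searching for "ac" in "acbbcbbcba"
Scanning each position:
  Position 0: "ac" => MATCH
  Position 1: "cb" => no
  Position 2: "bb" => no
  Position 3: "bc" => no
  Position 4: "cb" => no
  Position 5: "bb" => no
  Position 6: "bc" => no
  Position 7: "cb" => no
  Position 8: "ba" => no
Total occurrences: 1

1


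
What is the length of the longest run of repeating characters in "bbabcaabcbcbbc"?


Input: "bbabcaabcbcbbc"
Scanning for longest run:
  Position 1 ('b'): continues run of 'b', length=2
  Position 2 ('a'): new char, reset run to 1
  Position 3 ('b'): new char, reset run to 1
  Position 4 ('c'): new char, reset run to 1
  Position 5 ('a'): new char, reset run to 1
  Position 6 ('a'): continues run of 'a', length=2
  Position 7 ('b'): new char, reset run to 1
  Position 8 ('c'): new char, reset run to 1
  Position 9 ('b'): new char, reset run to 1
  Position 10 ('c'): new char, reset run to 1
  Position 11 ('b'): new char, reset run to 1
  Position 12 ('b'): continues run of 'b', length=2
  Position 13 ('c'): new char, reset run to 1
Longest run: 'b' with length 2

2


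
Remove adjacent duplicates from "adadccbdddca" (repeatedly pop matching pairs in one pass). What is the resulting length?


Input: adadccbdddca
Stack-based adjacent duplicate removal:
  Read 'a': push. Stack: a
  Read 'd': push. Stack: ad
  Read 'a': push. Stack: ada
  Read 'd': push. Stack: adad
  Read 'c': push. Stack: adadc
  Read 'c': matches stack top 'c' => pop. Stack: adad
  Read 'b': push. Stack: adadb
  Read 'd': push. Stack: adadbd
  Read 'd': matches stack top 'd' => pop. Stack: adadb
  Read 'd': push. Stack: adadbd
  Read 'c': push. Stack: adadbdc
  Read 'a': push. Stack: adadbdca
Final stack: "adadbdca" (length 8)

8


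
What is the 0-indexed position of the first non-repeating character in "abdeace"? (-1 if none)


Input: abdeace
Character frequencies:
  'a': 2
  'b': 1
  'c': 1
  'd': 1
  'e': 2
Scanning left to right for freq == 1:
  Position 0 ('a'): freq=2, skip
  Position 1 ('b'): unique! => answer = 1

1


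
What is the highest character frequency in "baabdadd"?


Input: baabdadd
Character counts:
  'a': 3
  'b': 2
  'd': 3
Maximum frequency: 3

3


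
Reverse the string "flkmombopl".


Input: flkmombopl
Reading characters right to left:
  Position 9: 'l'
  Position 8: 'p'
  Position 7: 'o'
  Position 6: 'b'
  Position 5: 'm'
  Position 4: 'o'
  Position 3: 'm'
  Position 2: 'k'
  Position 1: 'l'
  Position 0: 'f'
Reversed: lpobmomklf

lpobmomklf
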